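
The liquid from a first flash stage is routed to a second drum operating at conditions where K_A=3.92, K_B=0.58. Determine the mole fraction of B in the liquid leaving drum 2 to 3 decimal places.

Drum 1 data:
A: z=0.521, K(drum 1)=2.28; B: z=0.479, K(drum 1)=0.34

Drum 1:
Rachford–Rice: g(ψ₁) = Σ zᵢ(Kᵢ−1)/(1+ψ₁(Kᵢ−1)) = 0.
g(0) = ΣzᵢKᵢ − 1 = 0.351 and g(1) = 1 − Σzᵢ/Kᵢ = -0.637, so a root lies in (0, 1).
Binary case is linear: z₁(K₁−1)(1+ψ₁(K₂−1)) + z₂(K₂−1)(1+ψ₁(K₁−1)) = 0
⇒ ψ₁ = [z₁(K₁−1)+z₂(K₂−1)] / [−(K₁−1)(K₂−1)] = 0.3507/0.8448 = 0.415
Drum-1 compositions:
  A: x = 0.340, y = 0.776
  B: x = 0.660, y = 0.224
Drum-2 feed = drum-1 liquid: z₂ = (0.3402, 0.6598).
Drum 2:
Rachford–Rice: g(ψ₂) = Σ zᵢ(Kᵢ−1)/(1+ψ₂(Kᵢ−1)) = 0.
g(0) = ΣzᵢKᵢ − 1 = 0.716 and g(1) = 1 − Σzᵢ/Kᵢ = -0.224, so a root lies in (0, 1).
Newton–Raphson from ψ₂ = 0.5:
  ψ₂ = 0.500: g = 0.0530, g' = -0.666 → ψ₂ = 0.580
  ψ₂ = 0.580: g = 0.0026, g' = -0.603 → ψ₂ = 0.584
Converged at ψ₂ = 0.584.
  A: x = 0.126, y = 0.493
  B: x = 0.874, y = 0.507

x_B (drum 2) = 0.874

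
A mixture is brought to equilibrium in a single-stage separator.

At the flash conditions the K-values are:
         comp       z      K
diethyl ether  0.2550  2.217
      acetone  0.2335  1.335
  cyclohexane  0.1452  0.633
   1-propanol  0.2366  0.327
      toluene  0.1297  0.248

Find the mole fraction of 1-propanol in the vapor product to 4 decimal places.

Iterate (Newton) starting at ψ = 0.61:
  ψ = 0.6100: g = -0.27592, g' = -0.7337 → ψ = 0.2339
  ψ = 0.2339: g = -0.05153, g' = -0.5337 → ψ = 0.1374
  ψ = 0.1374: g = 0.00032, g' = -0.5442 → ψ = 0.1380
Converged at ψ = 0.1380.
Compositions from xᵢ = zᵢ/(1+ψ(Kᵢ−1)), yᵢ = Kᵢxᵢ:
  diethyl ether: x = 0.2183, y = 0.4841
  acetone: x = 0.2232, y = 0.2980
  cyclohexane: x = 0.1529, y = 0.0968
  1-propanol: x = 0.2608, y = 0.0853
  toluene: x = 0.1447, y = 0.0359

y_1-propanol = 0.0853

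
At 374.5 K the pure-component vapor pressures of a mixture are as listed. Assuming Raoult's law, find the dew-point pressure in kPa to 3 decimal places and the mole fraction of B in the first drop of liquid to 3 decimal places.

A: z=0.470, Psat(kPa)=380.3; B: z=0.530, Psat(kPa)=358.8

Pdew = 368.594 kPa, x_B = 0.544

At the dew point ψ → 1, so Σzᵢ/Kᵢ = 1 with Kᵢ = Pᵢˢᵃᵗ/P ⇒ 1/P = Σzᵢ/Pᵢˢᵃᵗ.
1/P = 0.470/380.3 + 0.530/358.8 = 0.002713 ⇒ P = 368.594 kPa
xᵢ = zᵢP/Pᵢˢᵃᵗ ⇒ x_B = 0.530·368.594/358.8 = 0.544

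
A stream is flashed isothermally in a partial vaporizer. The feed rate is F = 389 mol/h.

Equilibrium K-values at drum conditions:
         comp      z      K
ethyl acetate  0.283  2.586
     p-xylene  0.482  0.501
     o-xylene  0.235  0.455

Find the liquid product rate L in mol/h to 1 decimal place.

L = 350.7 mol/h

Newton iteration, β⁰ = 0.5:
  β = 0.500: g = -0.2462, g' = -0.566 → β = 0.065
  β = 0.065: g = 0.0253, g' = -0.788 → β = 0.097
  β = 0.097: g = 0.0007, g' = -0.745 → β = 0.098
Converged at β = 0.098.
Then V = β·F = 0.0984·389 = 38.3 mol/h and L = F − V = 350.7 mol/h.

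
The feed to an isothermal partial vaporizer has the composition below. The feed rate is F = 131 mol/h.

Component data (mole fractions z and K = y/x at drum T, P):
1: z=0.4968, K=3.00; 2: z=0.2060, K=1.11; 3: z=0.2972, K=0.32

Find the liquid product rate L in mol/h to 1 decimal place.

L = 31.9 mol/h

Material balance + equilibrium reduce to Σ zᵢ(Kᵢ−1)/(1+V/F(Kᵢ−1)) = 0.
g(0) = ΣzᵢKᵢ − 1 = 0.8142 and g(1) = 1 − Σzᵢ/Kᵢ = -0.2799, so a root lies in (0, 1).
Iterate (Newton) starting at V/F = 0.5:
  V/F = 0.5000: g = 0.21207, g' = -0.8145 → V/F = 0.7604
  V/F = 0.7604: g = -0.00338, g' = -0.9041 → V/F = 0.7566
Converged at V/F = 0.7566.
Then V = V/F·F = 0.7566·131 = 99.1 mol/h and L = F − V = 31.9 mol/h.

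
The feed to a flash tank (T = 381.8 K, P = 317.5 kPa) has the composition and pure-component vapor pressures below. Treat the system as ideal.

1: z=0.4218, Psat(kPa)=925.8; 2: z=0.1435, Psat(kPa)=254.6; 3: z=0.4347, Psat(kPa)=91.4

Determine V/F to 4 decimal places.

Raoult's law: Kᵢ = Pᵢˢᵃᵗ/P = Pᵢˢᵃᵗ/317.5.
  K_1 = 925.8/317.5 = 2.915906, K_2 = 254.6/317.5 = 0.801890, K_3 = 91.4/317.5 = 0.287874
Rachford–Rice: g(V/F) = Σ zᵢ(Kᵢ−1)/(1+V/F(Kᵢ−1)) = 0.
Check two-phase: ΣzᵢKᵢ = 1.4701 > 1 and Σzᵢ/Kᵢ = 1.8336 > 1, so g(0) = 0.4701 > 0 and g(1) = -0.8336 < 0.
Newton iteration, V/F⁰ = 0.5:
  V/F = 0.5000: g = -0.09954, g' = -0.9425 → V/F = 0.3944
  V/F = 0.3944: g = -0.00097, g' = -0.9352 → V/F = 0.3933
Converged at V/F = 0.3933.

V/F = 0.3933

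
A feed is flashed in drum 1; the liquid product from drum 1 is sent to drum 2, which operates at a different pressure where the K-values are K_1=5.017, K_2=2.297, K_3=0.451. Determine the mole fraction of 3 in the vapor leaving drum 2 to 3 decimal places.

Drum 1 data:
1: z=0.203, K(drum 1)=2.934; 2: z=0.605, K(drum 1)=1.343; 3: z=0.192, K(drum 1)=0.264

Drum 1:
Material balance + equilibrium reduce to Σ zᵢ(Kᵢ−1)/(1+ψ₁(Kᵢ−1)) = 0.
g(0) = ΣzᵢKᵢ − 1 = 0.459 and g(1) = 1 − Σzᵢ/Kᵢ = -0.247, so a root lies in (0, 1).
Newton–Raphson from ψ₁ = 0.5:
  ψ₁ = 0.500: g = 0.1531, g' = -0.508 → ψ₁ = 0.801
  ψ₁ = 0.801: g = -0.0276, g' = -0.778 → ψ₁ = 0.766
  ψ₁ = 0.766: g = -0.0012, g' = -0.714 → ψ₁ = 0.764
Converged at ψ₁ = 0.764.
Drum-1 compositions:
  1: x = 0.082, y = 0.240
  2: x = 0.479, y = 0.644
  3: x = 0.439, y = 0.116
Drum-2 feed = drum-1 liquid: z₂ = (0.0819, 0.4794, 0.4387).
Drum 2:
Material balance + equilibrium reduce to Σ zᵢ(Kᵢ−1)/(1+ψ₂(Kᵢ−1)) = 0.
Feasibility: ΣzᵢKᵢ = 1.710, Σzᵢ/Kᵢ = 1.198 — both > 1, two phases present.
Newton–Raphson from ψ₂ = 0.5:
  ψ₂ = 0.500: g = 0.1546, g' = -0.694 → ψ₂ = 0.723
  ψ₂ = 0.723: g = 0.0060, g' = -0.665 → ψ₂ = 0.732
Converged at ψ₂ = 0.732.
  1: x = 0.021, y = 0.104
  2: x = 0.246, y = 0.565
  3: x = 0.733, y = 0.331

y_3 (drum 2) = 0.331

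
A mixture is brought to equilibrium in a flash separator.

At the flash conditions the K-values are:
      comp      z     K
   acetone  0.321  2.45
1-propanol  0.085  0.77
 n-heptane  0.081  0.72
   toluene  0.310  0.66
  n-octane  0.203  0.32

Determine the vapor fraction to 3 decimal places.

Iterate (Newton) starting at ψ = 0.5:
  ψ = 0.500: g = -0.1148, g' = -0.509 → ψ = 0.274
  ψ = 0.274: g = 0.0016, g' = -0.543 → ψ = 0.277
Converged at ψ = 0.277.

ψ = 0.277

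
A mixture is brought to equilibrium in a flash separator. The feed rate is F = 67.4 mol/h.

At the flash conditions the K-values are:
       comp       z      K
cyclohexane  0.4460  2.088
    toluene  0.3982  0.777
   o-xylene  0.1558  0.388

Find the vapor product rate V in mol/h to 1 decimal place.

Rachford–Rice: g(ψ) = Σ zᵢ(Kᵢ−1)/(1+ψ(Kᵢ−1)) = 0.
g(0) = ΣzᵢKᵢ − 1 = 0.3011 and g(1) = 1 − Σzᵢ/Kᵢ = -0.1276, so a root lies in (0, 1).
Newton–Raphson from ψ = 0.5:
  ψ = 0.5000: g = 0.07695, g' = -0.3677 → ψ = 0.7093
  ψ = 0.7093: g = -0.00007, g' = -0.3783 → ψ = 0.7091
Converged at ψ = 0.7091.
Then V = ψ·F = 0.7091·67.4 = 47.8 mol/h and L = F − V = 19.6 mol/h.

V = 47.8 mol/h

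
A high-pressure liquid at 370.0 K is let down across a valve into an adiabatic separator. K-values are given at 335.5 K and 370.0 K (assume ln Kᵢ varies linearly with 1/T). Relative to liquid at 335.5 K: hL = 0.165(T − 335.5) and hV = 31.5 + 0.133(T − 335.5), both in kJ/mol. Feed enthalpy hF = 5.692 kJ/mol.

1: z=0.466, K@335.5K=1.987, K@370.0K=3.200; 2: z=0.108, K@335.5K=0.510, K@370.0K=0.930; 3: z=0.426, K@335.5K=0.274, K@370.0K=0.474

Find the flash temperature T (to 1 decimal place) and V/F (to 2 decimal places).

Adiabatic flash: solve Rachford–Rice at each trial T, then check hF = ψ·hV(T) + (1−ψ)·hL(T).
  T = 335.5 K: K = (1.987, 0.510, 0.274), RR gives ψ = 0.145, H_out = 4.554 kJ/mol
  T = 370.0 K: K = (3.200, 0.930, 0.474), RR gives ψ = 0.764, H_out = 28.906 kJ/mol
  T = 352.8 K: K = (2.553, 0.699, 0.366), RR gives ψ = 0.464, H_out = 17.207 kJ/mol
  T = 344.1 K: K = (2.258, 0.599, 0.317), RR gives ψ = 0.315, H_out = 11.245 kJ/mol
  T = 339.8 K: K = (2.120, 0.553, 0.295), RR gives ψ = 0.234, H_out = 8.050 kJ/mol
  T = 337.6 K: K = (2.051, 0.531, 0.284), RR gives ψ = 0.190, H_out = 6.307 kJ/mol
  T = 336.6 K: K = (2.020, 0.521, 0.279), RR gives ψ = 0.169, H_out = 5.485 kJ/mol
  T = 337.1 K: K = (2.036, 0.526, 0.282), RR gives ψ = 0.179, H_out = 5.898 kJ/mol
  T = 336.9 K: K = (2.030, 0.524, 0.281), RR gives ψ = 0.175, H_out = 5.733 kJ/mol
  T = 336.8 K: K = (2.027, 0.523, 0.280), RR gives ψ = 0.173, H_out = 5.651 kJ/mol
Continuing to bisect between 336.8 K and 336.9 K converges to T = 336.8 K, at which ψ = 0.17.

T = 336.8 K, V/F = 0.17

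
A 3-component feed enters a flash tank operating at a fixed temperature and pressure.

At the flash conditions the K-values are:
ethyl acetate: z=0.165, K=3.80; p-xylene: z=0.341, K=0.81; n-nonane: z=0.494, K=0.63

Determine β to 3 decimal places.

β = 0.254

Material balance + equilibrium reduce to Σ zᵢ(Kᵢ−1)/(1+β(Kᵢ−1)) = 0.
g(0) = ΣzᵢKᵢ − 1 = 0.214 and g(1) = 1 − Σzᵢ/Kᵢ = -0.249, so a root lies in (0, 1).
Newton–Raphson from β = 0.5:
  β = 0.500: g = -0.1034, g' = -0.341 → β = 0.197
  β = 0.197: g = 0.0331, g' = -0.629 → β = 0.250
  β = 0.250: g = 0.0024, g' = -0.543 → β = 0.254
Converged at β = 0.254.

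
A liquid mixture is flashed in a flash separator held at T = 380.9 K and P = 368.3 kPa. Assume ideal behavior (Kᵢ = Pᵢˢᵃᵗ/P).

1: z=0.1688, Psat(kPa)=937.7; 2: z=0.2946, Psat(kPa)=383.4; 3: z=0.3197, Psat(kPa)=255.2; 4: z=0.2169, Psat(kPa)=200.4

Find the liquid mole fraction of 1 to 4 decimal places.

Raoult's law: Kᵢ = Pᵢˢᵃᵗ/P = Pᵢˢᵃᵗ/368.3.
  K_1 = 937.7/368.3 = 2.546022, K_2 = 383.4/368.3 = 1.040999, K_3 = 255.2/368.3 = 0.692913, K_4 = 200.4/368.3 = 0.544122
Rachford–Rice: g(ψ) = Σ zᵢ(Kᵢ−1)/(1+ψ(Kᵢ−1)) = 0.
Feasibility: ΣzᵢKᵢ = 1.0760, Σzᵢ/Kᵢ = 1.2093 — both > 1, two phases present.
Iterate (Newton) starting at ψ = 0.69:
  ψ = 0.6900: g = -0.13081, g' = -0.2394 → ψ = 0.1436
  ψ = 0.1436: g = 0.01705, g' = -0.3553 → ψ = 0.1916
  ψ = 0.1916: g = 0.00066, g' = -0.3288 → ψ = 0.1936
Converged at ψ = 0.1936.
Compositions from xᵢ = zᵢ/(1+ψ(Kᵢ−1)), yᵢ = Kᵢxᵢ:
  1: x = 0.1299, y = 0.3308
  2: x = 0.2923, y = 0.3043
  3: x = 0.3399, y = 0.2355
  4: x = 0.2379, y = 0.1294

x_1 = 0.1299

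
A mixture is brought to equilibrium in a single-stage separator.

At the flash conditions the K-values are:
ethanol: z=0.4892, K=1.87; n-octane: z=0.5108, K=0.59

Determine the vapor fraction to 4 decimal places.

ψ = 0.6060

Newton iteration, ψ⁰ = 0.5:
  ψ = 0.5000: g = 0.03316, g' = -0.3157 → ψ = 0.6050
  ψ = 0.6050: g = 0.00031, g' = -0.3108 → ψ = 0.6060
Converged at ψ = 0.6060.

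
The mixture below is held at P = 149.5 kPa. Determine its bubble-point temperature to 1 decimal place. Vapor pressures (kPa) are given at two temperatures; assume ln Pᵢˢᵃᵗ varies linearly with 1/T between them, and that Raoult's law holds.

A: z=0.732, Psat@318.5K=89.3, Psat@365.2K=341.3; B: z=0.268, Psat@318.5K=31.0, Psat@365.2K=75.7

T = 342.4 K

Bubble-point temperature: ΣzᵢPᵢˢᵃᵗ(T) = P. Interpolate ln Pᵢˢᵃᵗ = aᵢ + bᵢ/T.
  T = 318.5 K: ΣzᵢPᵢˢᵃᵗ = 73.68 kPa
  T = 365.2 K: ΣzᵢPᵢˢᵃᵗ = 270.12 kPa
  T = 341.9 K: ΣzᵢPᵢˢᵃᵗ = 147.37 kPa
  T = 353.5 K: ΣzᵢPᵢˢᵃᵗ = 201.17 kPa
  T = 347.7 K: ΣzᵢPᵢˢᵃᵗ = 172.61 kPa
  T = 344.8 K: ΣzᵢPᵢˢᵃᵗ = 159.59 kPa
Interpolating between 341.9 K and 344.8 K gives T ≈ 342.4 K.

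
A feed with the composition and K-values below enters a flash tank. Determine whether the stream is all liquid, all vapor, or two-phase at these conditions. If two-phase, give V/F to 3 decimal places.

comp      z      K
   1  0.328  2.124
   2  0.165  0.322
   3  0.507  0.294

all liquid

ΣzᵢKᵢ = 0.899; Σzᵢ/Kᵢ = 2.391.
Since ΣzᵢKᵢ < 1 the mixture is below its bubble point — single liquid phase.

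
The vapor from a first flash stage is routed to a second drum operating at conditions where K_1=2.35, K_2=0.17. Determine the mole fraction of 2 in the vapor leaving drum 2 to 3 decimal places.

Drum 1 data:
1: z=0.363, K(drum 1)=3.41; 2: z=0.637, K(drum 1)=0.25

Drum 1:
Let ψ₁ = V/F and solve Σ zᵢ(Kᵢ−1)/(1+ψ₁(Kᵢ−1)) = 0.
g(0) = ΣzᵢKᵢ − 1 = 0.397 and g(1) = 1 − Σzᵢ/Kᵢ = -1.654, so a root lies in (0, 1).
Binary case is linear: z₁(K₁−1)(1+ψ₁(K₂−1)) + z₂(K₂−1)(1+ψ₁(K₁−1)) = 0
⇒ ψ₁ = [z₁(K₁−1)+z₂(K₂−1)] / [−(K₁−1)(K₂−1)] = 0.3971/1.8075 = 0.220
Drum-1 compositions:
  1: x = 0.237, y = 0.809
  2: x = 0.763, y = 0.191
Drum-2 feed = drum-1 vapor: z₂ = (0.8093, 0.1907).
Drum 2:
Let ψ₂ = V/F and solve Σ zᵢ(Kᵢ−1)/(1+ψ₂(Kᵢ−1)) = 0.
g(0) = ΣzᵢKᵢ − 1 = 0.934 and g(1) = 1 − Σzᵢ/Kᵢ = -0.466, so a root lies in (0, 1).
Binary case is linear: z₁(K₁−1)(1+ψ₂(K₂−1)) + z₂(K₂−1)(1+ψ₂(K₁−1)) = 0
⇒ ψ₂ = [z₁(K₁−1)+z₂(K₂−1)] / [−(K₁−1)(K₂−1)] = 0.9344/1.1205 = 0.834
  1: x = 0.381, y = 0.895
  2: x = 0.619, y = 0.105

y_2 (drum 2) = 0.105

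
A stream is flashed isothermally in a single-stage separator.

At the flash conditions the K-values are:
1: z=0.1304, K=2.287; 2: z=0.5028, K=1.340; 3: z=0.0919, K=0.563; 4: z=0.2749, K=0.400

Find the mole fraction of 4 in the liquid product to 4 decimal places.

Material balance + equilibrium reduce to Σ zᵢ(Kᵢ−1)/(1+V/F(Kᵢ−1)) = 0.
Feasibility: ΣzᵢKᵢ = 1.1337, Σzᵢ/Kᵢ = 1.2827 — both > 1, two phases present.
Iterate (Newton) starting at V/F = 0.5:
  V/F = 0.5000: g = -0.03879, g' = -0.3531 → V/F = 0.3902
  V/F = 0.3902: g = -0.00111, g' = -0.3352 → V/F = 0.3868
Converged at V/F = 0.3868.
Compositions from xᵢ = zᵢ/(1+V/F(Kᵢ−1)), yᵢ = Kᵢxᵢ:
  1: x = 0.0871, y = 0.1991
  2: x = 0.4444, y = 0.5954
  3: x = 0.1106, y = 0.0623
  4: x = 0.3580, y = 0.1432

x_4 = 0.3580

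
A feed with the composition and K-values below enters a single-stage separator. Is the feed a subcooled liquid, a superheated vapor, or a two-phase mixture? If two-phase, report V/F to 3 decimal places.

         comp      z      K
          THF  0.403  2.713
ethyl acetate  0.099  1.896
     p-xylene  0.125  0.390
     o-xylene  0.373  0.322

two-phase, V/F = 0.431

ΣzᵢKᵢ = 1.450; Σzᵢ/Kᵢ = 1.680.
Both exceed 1, so a two-phase solution exists.
Material balance + equilibrium reduce to Σ zᵢ(Kᵢ−1)/(1+ψ(Kᵢ−1)) = 0.
Newton iteration, ψ⁰ = 0.53:
  ψ = 0.530: g = -0.0854, g' = -0.881 → ψ = 0.433
  ψ = 0.433: g = -0.0013, g' = -0.861 → ψ = 0.431
Converged at ψ = 0.431.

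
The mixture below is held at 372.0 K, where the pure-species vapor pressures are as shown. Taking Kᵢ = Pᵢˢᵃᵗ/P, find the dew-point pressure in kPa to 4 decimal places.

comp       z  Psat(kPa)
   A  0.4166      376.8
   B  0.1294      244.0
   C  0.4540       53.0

Pdew = 98.0201 kPa

At the dew point ψ → 1, so Σzᵢ/Kᵢ = 1 with Kᵢ = Pᵢˢᵃᵗ/P ⇒ 1/P = Σzᵢ/Pᵢˢᵃᵗ.
1/P = 0.4166/376.8 + 0.1294/244.0 + 0.4540/53.0 = 0.0102020 ⇒ P = 98.0201 kPa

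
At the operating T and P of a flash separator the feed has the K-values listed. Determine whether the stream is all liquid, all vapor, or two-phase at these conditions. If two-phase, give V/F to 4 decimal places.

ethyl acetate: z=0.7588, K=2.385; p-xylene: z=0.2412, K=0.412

all vapor

ΣzᵢKᵢ = 1.9091; Σzᵢ/Kᵢ = 0.9036.
Since Σzᵢ/Kᵢ < 1 the mixture is above its dew point — single vapor phase.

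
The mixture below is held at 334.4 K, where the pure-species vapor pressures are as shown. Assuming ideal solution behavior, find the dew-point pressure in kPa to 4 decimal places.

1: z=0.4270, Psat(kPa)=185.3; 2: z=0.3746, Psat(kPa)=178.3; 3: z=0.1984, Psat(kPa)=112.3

Pdew = 162.0215 kPa

At the dew point ψ → 1, so Σzᵢ/Kᵢ = 1 with Kᵢ = Pᵢˢᵃᵗ/P ⇒ 1/P = Σzᵢ/Pᵢˢᵃᵗ.
1/P = 0.4270/185.3 + 0.3746/178.3 + 0.1984/112.3 = 0.0061720 ⇒ P = 162.0215 kPa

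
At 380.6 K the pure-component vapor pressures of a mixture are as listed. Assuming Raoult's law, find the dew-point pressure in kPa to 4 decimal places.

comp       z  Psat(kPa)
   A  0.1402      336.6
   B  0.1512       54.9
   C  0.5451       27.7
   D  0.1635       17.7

At the dew point ψ → 1, so Σzᵢ/Kᵢ = 1 with Kᵢ = Pᵢˢᵃᵗ/P ⇒ 1/P = Σzᵢ/Pᵢˢᵃᵗ.
1/P = 0.1402/336.6 + 0.1512/54.9 + 0.5451/27.7 + 0.1635/17.7 = 0.0320866 ⇒ P = 31.1657 kPa

Pdew = 31.1657 kPa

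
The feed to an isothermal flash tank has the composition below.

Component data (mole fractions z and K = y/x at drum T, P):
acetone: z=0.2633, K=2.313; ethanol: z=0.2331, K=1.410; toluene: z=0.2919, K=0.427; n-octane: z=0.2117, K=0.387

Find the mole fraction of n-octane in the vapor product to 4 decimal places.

Let β = V/F and solve Σ zᵢ(Kᵢ−1)/(1+β(Kᵢ−1)) = 0.
Feasibility: ΣzᵢKᵢ = 1.1443, Σzᵢ/Kᵢ = 1.5098 — both > 1, two phases present.
Newton iteration, β⁰ = 0.5:
  β = 0.5000: g = -0.13353, g' = -0.5461 → β = 0.2555
  β = 0.2555: g = -0.00442, g' = -0.5300 → β = 0.2471
Converged at β = 0.2471.
Compositions from xᵢ = zᵢ/(1+β(Kᵢ−1)), yᵢ = Kᵢxᵢ:
  acetone: x = 0.1988, y = 0.4598
  ethanol: x = 0.2117, y = 0.2984
  toluene: x = 0.3401, y = 0.1452
  n-octane: x = 0.2495, y = 0.0966

y_n-octane = 0.0966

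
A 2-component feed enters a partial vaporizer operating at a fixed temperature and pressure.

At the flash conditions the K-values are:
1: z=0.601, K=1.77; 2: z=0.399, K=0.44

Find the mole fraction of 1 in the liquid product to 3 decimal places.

x_1 = 0.421

Let ψ = V/F and solve Σ zᵢ(Kᵢ−1)/(1+ψ(Kᵢ−1)) = 0.
Check two-phase: ΣzᵢKᵢ = 1.239 > 1 and Σzᵢ/Kᵢ = 1.246 > 1, so g(0) = 0.239 > 0 and g(1) = -0.246 < 0.
Newton–Raphson from ψ = 0.51:
  ψ = 0.510: g = 0.0195, g' = -0.429 → ψ = 0.556
  ψ = 0.556: g = -0.0002, g' = -0.438 → ψ = 0.555
Converged at ψ = 0.555.
Compositions from xᵢ = zᵢ/(1+ψ(Kᵢ−1)), yᵢ = Kᵢxᵢ:
  1: x = 0.421, y = 0.745
  2: x = 0.579, y = 0.255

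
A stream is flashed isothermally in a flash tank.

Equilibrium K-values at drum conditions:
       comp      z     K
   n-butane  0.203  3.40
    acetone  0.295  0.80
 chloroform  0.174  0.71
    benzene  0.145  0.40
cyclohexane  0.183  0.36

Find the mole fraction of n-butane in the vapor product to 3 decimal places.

y_n-butane = 0.486

Newton iteration, V/F⁰ = 0.61:
  V/F = 0.610: g = -0.2601, g' = -0.561 → V/F = 0.146
  V/F = 0.146: g = 0.0225, g' = -0.823 → V/F = 0.174
  V/F = 0.174: g = 0.0007, g' = -0.771 → V/F = 0.175
Converged at V/F = 0.175.
Compositions from xᵢ = zᵢ/(1+V/F(Kᵢ−1)), yᵢ = Kᵢxᵢ:
  n-butane: x = 0.143, y = 0.486
  acetone: x = 0.306, y = 0.245
  chloroform: x = 0.183, y = 0.130
  benzene: x = 0.162, y = 0.065
  cyclohexane: x = 0.206, y = 0.074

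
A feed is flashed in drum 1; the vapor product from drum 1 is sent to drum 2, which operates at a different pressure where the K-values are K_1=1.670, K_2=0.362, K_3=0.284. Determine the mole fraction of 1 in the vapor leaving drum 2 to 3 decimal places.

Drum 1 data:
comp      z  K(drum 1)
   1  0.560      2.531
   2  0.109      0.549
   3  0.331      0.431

y_1 (drum 2) = 0.851

Drum 1:
Newton iteration, ψ₁⁰ = 0.5:
  ψ₁ = 0.500: g = 0.1589, g' = -0.667 → ψ₁ = 0.738
  ψ₁ = 0.738: g = 0.0041, g' = -0.658 → ψ₁ = 0.744
Converged at ψ₁ = 0.744.
Drum-1 compositions:
  1: x = 0.262, y = 0.662
  2: x = 0.164, y = 0.090
  3: x = 0.574, y = 0.247
Drum-2 feed = drum-1 vapor: z₂ = (0.6624, 0.0901, 0.2475).
Drum 2:
Rachford–Rice: g(ψ₂) = Σ zᵢ(Kᵢ−1)/(1+ψ₂(Kᵢ−1)) = 0.
Feasibility: ΣzᵢKᵢ = 1.209, Σzᵢ/Kᵢ = 1.517 — both > 1, two phases present.
Iterate (Newton) starting at ψ₂ = 0.5:
  ψ₂ = 0.500: g = -0.0279, g' = -0.554 → ψ₂ = 0.450
  ψ₂ = 0.450: g = -0.0008, g' = -0.524 → ψ₂ = 0.448
Converged at ψ₂ = 0.448.
  1: x = 0.509, y = 0.851
  2: x = 0.126, y = 0.046
  3: x = 0.364, y = 0.103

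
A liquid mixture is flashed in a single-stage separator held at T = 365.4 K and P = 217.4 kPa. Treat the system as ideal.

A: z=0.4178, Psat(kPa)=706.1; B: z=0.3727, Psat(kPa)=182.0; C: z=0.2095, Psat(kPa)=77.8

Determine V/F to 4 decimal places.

V/F = 0.7832

Raoult's law: Kᵢ = Pᵢˢᵃᵗ/P = Pᵢˢᵃᵗ/217.4.
  K_A = 706.1/217.4 = 3.247930, K_B = 182.0/217.4 = 0.837167, K_C = 77.8/217.4 = 0.357866
Newton iteration, V/F⁰ = 0.5:
  V/F = 0.5000: g = 0.17797, g' = -0.6671 → V/F = 0.7668
  V/F = 0.7668: g = 0.01046, g' = -0.6327 → V/F = 0.7833
  V/F = 0.7833: g = -0.00006, g' = -0.6397 → V/F = 0.7832
Converged at V/F = 0.7832.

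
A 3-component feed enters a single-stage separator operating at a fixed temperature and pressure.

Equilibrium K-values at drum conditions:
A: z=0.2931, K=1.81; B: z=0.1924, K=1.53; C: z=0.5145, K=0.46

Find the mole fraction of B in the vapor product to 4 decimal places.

Material balance + equilibrium reduce to Σ zᵢ(Kᵢ−1)/(1+β(Kᵢ−1)) = 0.
Feasibility: ΣzᵢKᵢ = 1.0616, Σzᵢ/Kᵢ = 1.4062 — both > 1, two phases present.
Iterate (Newton) starting at β = 0.45:
  β = 0.4500: g = -0.11069, g' = -0.4003 → β = 0.1735
  β = 0.1735: g = -0.00501, g' = -0.3758 → β = 0.1602
Converged at β = 0.1602.
Compositions from xᵢ = zᵢ/(1+β(Kᵢ−1)), yᵢ = Kᵢxᵢ:
  A: x = 0.2594, y = 0.4696
  B: x = 0.1773, y = 0.2713
  C: x = 0.5632, y = 0.2591

y_B = 0.2713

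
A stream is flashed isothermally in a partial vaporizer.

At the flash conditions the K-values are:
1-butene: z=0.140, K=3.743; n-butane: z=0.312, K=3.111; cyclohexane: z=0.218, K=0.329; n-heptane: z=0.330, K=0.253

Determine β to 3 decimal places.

Rachford–Rice: g(β) = Σ zᵢ(Kᵢ−1)/(1+β(Kᵢ−1)) = 0.
Check two-phase: ΣzᵢKᵢ = 1.650 > 1 and Σzᵢ/Kᵢ = 2.105 > 1, so g(0) = 0.650 > 0 and g(1) = -1.105 < 0.
Newton–Raphson from β = 0.5:
  β = 0.500: g = -0.1312, g' = -1.208 → β = 0.391
Converged at β = 0.391.

β = 0.391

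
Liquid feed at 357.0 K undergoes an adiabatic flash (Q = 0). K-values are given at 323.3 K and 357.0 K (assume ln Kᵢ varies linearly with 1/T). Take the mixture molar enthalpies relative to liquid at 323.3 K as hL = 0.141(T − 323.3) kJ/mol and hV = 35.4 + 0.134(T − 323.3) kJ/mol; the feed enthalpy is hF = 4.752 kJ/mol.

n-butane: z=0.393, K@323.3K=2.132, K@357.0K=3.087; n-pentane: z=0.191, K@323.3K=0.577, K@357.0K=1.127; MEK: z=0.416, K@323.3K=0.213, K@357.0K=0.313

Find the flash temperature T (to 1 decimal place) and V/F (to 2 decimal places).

Adiabatic flash: solve Rachford–Rice at each trial T, then check hF = ψ·hV(T) + (1−ψ)·hL(T).
  T = 323.3 K: K = (2.132, 0.577, 0.213), RR gives ψ = 0.047, H_out = 1.664 kJ/mol
  T = 357.0 K: K = (3.087, 1.127, 0.313), RR gives ψ = 0.487, H_out = 21.882 kJ/mol
  T = 340.1 K: K = (2.588, 0.819, 0.261), RR gives ψ = 0.289, H_out = 12.566 kJ/mol
  T = 331.7 K: K = (2.355, 0.691, 0.236), RR gives ψ = 0.176, H_out = 7.415 kJ/mol
  T = 327.5 K: K = (2.242, 0.632, 0.224), RR gives ψ = 0.114, H_out = 4.635 kJ/mol
  T = 329.6 K: K = (2.298, 0.661, 0.230), RR gives ψ = 0.146, H_out = 6.046 kJ/mol
Linear interpolation between T = 327.5 (H_out = 4.635) and T = 329.6 (H_out = 6.046) on hF = 4.752 gives T ≈ 327.7 K, at which ψ = 0.12.

T = 327.7 K, V/F = 0.12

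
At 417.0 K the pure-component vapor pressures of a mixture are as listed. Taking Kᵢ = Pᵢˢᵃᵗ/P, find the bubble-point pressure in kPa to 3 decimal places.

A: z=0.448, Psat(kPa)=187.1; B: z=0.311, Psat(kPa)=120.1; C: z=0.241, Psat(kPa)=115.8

Pbub = 149.080 kPa

At the bubble point ψ → 0, so ΣzᵢKᵢ = 1 with Kᵢ = Pᵢˢᵃᵗ/P ⇒ P = ΣzᵢPᵢˢᵃᵗ.
P = 0.448·187.1 + 0.311·120.1 + 0.241·115.8 = 149.080 kPa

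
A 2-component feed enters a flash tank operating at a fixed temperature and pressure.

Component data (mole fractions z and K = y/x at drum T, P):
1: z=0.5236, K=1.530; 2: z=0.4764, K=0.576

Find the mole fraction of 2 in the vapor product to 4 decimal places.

Material balance + equilibrium reduce to Σ zᵢ(Kᵢ−1)/(1+V/F(Kᵢ−1)) = 0.
Check two-phase: ΣzᵢKᵢ = 1.0755 > 1 and Σzᵢ/Kᵢ = 1.1693 > 1, so g(0) = 0.0755 > 0 and g(1) = -0.1693 < 0.
Binary case is linear: z₁(K₁−1)(1+V/F(K₂−1)) + z₂(K₂−1)(1+V/F(K₁−1)) = 0
⇒ V/F = [z₁(K₁−1)+z₂(K₂−1)] / [−(K₁−1)(K₂−1)] = 0.07551/0.22472 = 0.3360
Compositions from xᵢ = zᵢ/(1+V/F(Kᵢ−1)), yᵢ = Kᵢxᵢ:
  1: x = 0.4444, y = 0.6800
  2: x = 0.5556, y = 0.3200

y_2 = 0.3200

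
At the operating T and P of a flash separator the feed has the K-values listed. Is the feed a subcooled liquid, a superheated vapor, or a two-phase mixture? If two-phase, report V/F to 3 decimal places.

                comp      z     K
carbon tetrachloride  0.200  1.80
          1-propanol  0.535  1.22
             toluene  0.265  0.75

ΣzᵢKᵢ = 1.211; Σzᵢ/Kᵢ = 0.903.
Since Σzᵢ/Kᵢ < 1 the mixture is above its dew point — single vapor phase.

superheated vapor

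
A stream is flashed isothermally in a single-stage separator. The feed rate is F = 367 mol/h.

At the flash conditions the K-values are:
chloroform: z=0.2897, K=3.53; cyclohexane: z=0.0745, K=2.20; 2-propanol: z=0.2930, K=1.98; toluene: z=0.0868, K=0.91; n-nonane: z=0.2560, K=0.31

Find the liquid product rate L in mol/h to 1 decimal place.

L = 55.8 mol/h

Material balance + equilibrium reduce to Σ zᵢ(Kᵢ−1)/(1+β(Kᵢ−1)) = 0.
g(0) = ΣzᵢKᵢ − 1 = 0.9250 and g(1) = 1 − Σzᵢ/Kᵢ = -0.1851, so a root lies in (0, 1).
Newton–Raphson from β = 0.5:
  β = 0.5000: g = 0.29432, g' = -0.8150 → β = 0.8611
  β = 0.8611: g = -0.01348, g' = -1.0332 → β = 0.8481
  β = 0.8481: g = -0.00017, g' = -1.0068 → β = 0.8479
Converged at β = 0.8479.
Then V = β·F = 0.8479·367 = 311.2 mol/h and L = F − V = 55.8 mol/h.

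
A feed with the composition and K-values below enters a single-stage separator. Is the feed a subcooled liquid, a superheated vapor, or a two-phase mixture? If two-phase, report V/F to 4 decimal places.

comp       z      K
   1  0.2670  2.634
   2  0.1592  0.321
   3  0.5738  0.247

subcooled liquid

ΣzᵢKᵢ = 0.8961; Σzᵢ/Kᵢ = 2.9204.
Since ΣzᵢKᵢ < 1 the mixture is below its bubble point — single liquid phase.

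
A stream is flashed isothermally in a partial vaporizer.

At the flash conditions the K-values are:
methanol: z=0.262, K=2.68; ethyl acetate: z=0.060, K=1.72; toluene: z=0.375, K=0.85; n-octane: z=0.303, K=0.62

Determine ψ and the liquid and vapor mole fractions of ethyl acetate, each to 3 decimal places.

Material balance + equilibrium reduce to Σ zᵢ(Kᵢ−1)/(1+ψ(Kᵢ−1)) = 0.
Feasibility: ΣzᵢKᵢ = 1.312, Σzᵢ/Kᵢ = 1.063 — both > 1, two phases present.
Iterate (Newton) starting at ψ = 0.58:
  ψ = 0.580: g = 0.0441, g' = -0.287 → ψ = 0.734
  ψ = 0.734: g = 0.0026, g' = -0.256 → ψ = 0.744
Converged at ψ = 0.744.
Compositions from xᵢ = zᵢ/(1+ψ(Kᵢ−1)), yᵢ = Kᵢxᵢ:
  methanol: x = 0.116, y = 0.312
  ethyl acetate: x = 0.039, y = 0.067
  toluene: x = 0.422, y = 0.359
  n-octane: x = 0.422, y = 0.262

ψ = 0.744, x_ethyl acetate = 0.039, y_ethyl acetate = 0.067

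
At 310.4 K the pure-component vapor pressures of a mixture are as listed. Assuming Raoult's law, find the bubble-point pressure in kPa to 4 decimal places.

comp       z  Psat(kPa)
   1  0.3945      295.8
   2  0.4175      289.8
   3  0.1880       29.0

Pbub = 243.1366 kPa

At the bubble point ψ → 0, so ΣzᵢKᵢ = 1 with Kᵢ = Pᵢˢᵃᵗ/P ⇒ P = ΣzᵢPᵢˢᵃᵗ.
P = 0.3945·295.8 + 0.4175·289.8 + 0.1880·29.0 = 243.1366 kPa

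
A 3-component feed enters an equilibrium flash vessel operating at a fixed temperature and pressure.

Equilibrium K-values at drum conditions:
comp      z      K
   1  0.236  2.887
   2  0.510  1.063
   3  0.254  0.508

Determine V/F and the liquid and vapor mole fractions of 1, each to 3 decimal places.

Material balance + equilibrium reduce to Σ zᵢ(Kᵢ−1)/(1+V/F(Kᵢ−1)) = 0.
Check two-phase: ΣzᵢKᵢ = 1.352 > 1 and Σzᵢ/Kᵢ = 1.062 > 1, so g(0) = 0.352 > 0 and g(1) = -0.062 < 0.
Newton–Raphson from V/F = 0.5:
  V/F = 0.500: g = 0.0945, g' = -0.333 → V/F = 0.784
  V/F = 0.784: g = 0.0067, g' = -0.301 → V/F = 0.807
  V/F = 0.807: g = -0.0000, g' = -0.303 → V/F = 0.806
Converged at V/F = 0.806.
Compositions from xᵢ = zᵢ/(1+V/F(Kᵢ−1)), yᵢ = Kᵢxᵢ:
  1: x = 0.094, y = 0.270
  2: x = 0.485, y = 0.516
  3: x = 0.421, y = 0.214

V/F = 0.806, x_1 = 0.094, y_1 = 0.270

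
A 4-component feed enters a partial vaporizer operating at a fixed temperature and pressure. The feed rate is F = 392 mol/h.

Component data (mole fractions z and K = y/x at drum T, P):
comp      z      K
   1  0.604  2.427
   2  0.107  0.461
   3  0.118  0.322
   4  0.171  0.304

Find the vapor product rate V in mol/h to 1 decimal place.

V = 253.9 mol/h

Material balance + equilibrium reduce to Σ zᵢ(Kᵢ−1)/(1+V/F(Kᵢ−1)) = 0.
Check two-phase: ΣzᵢKᵢ = 1.605 > 1 and Σzᵢ/Kᵢ = 1.410 > 1, so g(0) = 0.605 > 0 and g(1) = -0.410 < 0.
Newton–Raphson from V/F = 0.35:
  V/F = 0.350: g = 0.2415, g' = -0.832 → V/F = 0.640
  V/F = 0.640: g = 0.0064, g' = -0.847 → V/F = 0.648
Converged at V/F = 0.648.
Then V = V/F·F = 0.6476·392 = 253.9 mol/h and L = F − V = 138.1 mol/h.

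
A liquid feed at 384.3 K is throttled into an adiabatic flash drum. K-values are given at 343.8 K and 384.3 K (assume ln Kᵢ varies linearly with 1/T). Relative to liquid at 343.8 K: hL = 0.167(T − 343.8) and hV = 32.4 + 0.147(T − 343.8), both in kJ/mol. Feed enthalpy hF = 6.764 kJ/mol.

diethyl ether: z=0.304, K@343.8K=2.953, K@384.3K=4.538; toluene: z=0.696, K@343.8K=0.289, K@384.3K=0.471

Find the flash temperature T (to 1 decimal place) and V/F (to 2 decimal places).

T = 354.2 K, V/F = 0.16

Adiabatic flash: solve Rachford–Rice at each trial T, then check hF = ψ·hV(T) + (1−ψ)·hL(T).
  T = 343.8 K: K = (2.953, 0.289), RR gives ψ = 0.071, H_out = 2.307 kJ/mol
  T = 384.3 K: K = (4.538, 0.471), RR gives ψ = 0.378, H_out = 18.703 kJ/mol
  T = 364.1 K: K = (3.707, 0.374), RR gives ψ = 0.229, H_out = 10.705 kJ/mol
  T = 354.0 K: K = (3.321, 0.330), RR gives ψ = 0.154, H_out = 6.664 kJ/mol
  T = 359.1 K: K = (3.513, 0.352), RR gives ψ = 0.192, H_out = 8.726 kJ/mol
  T = 356.6 K: K = (3.418, 0.341), RR gives ψ = 0.174, H_out = 7.722 kJ/mol
  T = 355.3 K: K = (3.370, 0.336), RR gives ψ = 0.164, H_out = 7.195 kJ/mol
Linear interpolation between T = 354.0 (H_out = 6.664) and T = 355.3 (H_out = 7.195) on hF = 6.764 gives T ≈ 354.2 K, at which ψ = 0.16.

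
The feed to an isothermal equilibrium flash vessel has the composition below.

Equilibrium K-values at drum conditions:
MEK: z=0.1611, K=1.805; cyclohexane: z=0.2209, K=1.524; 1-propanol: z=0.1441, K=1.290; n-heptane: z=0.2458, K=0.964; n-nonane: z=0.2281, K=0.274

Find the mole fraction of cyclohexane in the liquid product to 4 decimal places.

x_cyclohexane = 0.1852

Iterate (Newton) starting at β = 0.37:
  β = 0.3700: g = -0.00077, g' = -0.3395 → β = 0.3677
Converged at β = 0.3677.
Compositions from xᵢ = zᵢ/(1+β(Kᵢ−1)), yᵢ = Kᵢxᵢ:
  MEK: x = 0.1243, y = 0.2244
  cyclohexane: x = 0.1852, y = 0.2823
  1-propanol: x = 0.1302, y = 0.1680
  n-heptane: x = 0.2491, y = 0.2401
  n-nonane: x = 0.3112, y = 0.0853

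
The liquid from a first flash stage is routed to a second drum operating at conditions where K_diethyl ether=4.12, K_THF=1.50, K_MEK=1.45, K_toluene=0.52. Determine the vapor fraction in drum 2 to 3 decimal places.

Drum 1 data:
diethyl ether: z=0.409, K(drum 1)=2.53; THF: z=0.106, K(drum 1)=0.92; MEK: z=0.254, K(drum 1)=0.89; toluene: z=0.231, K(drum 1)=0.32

V/F (drum 2) = 0.793

Drum 1:
Let ψ₁ = V/F and solve Σ zᵢ(Kᵢ−1)/(1+ψ₁(Kᵢ−1)) = 0.
Check two-phase: ΣzᵢKᵢ = 1.432 > 1 and Σzᵢ/Kᵢ = 1.284 > 1, so g(0) = 0.432 > 0 and g(1) = -0.284 < 0.
Iterate (Newton) starting at ψ₁ = 0.31:
  ψ₁ = 0.310: g = 0.1878, g' = -0.616 → ψ₁ = 0.615
  ψ₁ = 0.615: g = 0.0136, g' = -0.574 → ψ₁ = 0.639
  ψ₁ = 0.639: g = -0.0001, g' = -0.583 → ψ₁ = 0.638
Converged at ψ₁ = 0.638.
Drum-1 compositions:
  diethyl ether: x = 0.207, y = 0.523
  THF: x = 0.112, y = 0.103
  MEK: x = 0.273, y = 0.243
  toluene: x = 0.408, y = 0.131
Drum-2 feed = drum-1 liquid: z₂ = (0.2069, 0.1117, 0.2732, 0.4082).
Drum 2:
Rachford–Rice: g(ψ₂) = Σ zᵢ(Kᵢ−1)/(1+ψ₂(Kᵢ−1)) = 0.
Check two-phase: ΣzᵢKᵢ = 1.628 > 1 and Σzᵢ/Kᵢ = 1.098 > 1, so g(0) = 0.628 > 0 and g(1) = -0.098 < 0.
Newton–Raphson from ψ₂ = 0.5:
  ψ₂ = 0.500: g = 0.1394, g' = -0.525 → ψ₂ = 0.766
  ψ₂ = 0.766: g = 0.0126, g' = -0.456 → ψ₂ = 0.793
Converged at ψ₂ = 0.793.
  diethyl ether: x = 0.060, y = 0.245
  THF: x = 0.080, y = 0.120
  MEK: x = 0.201, y = 0.292
  toluene: x = 0.659, y = 0.343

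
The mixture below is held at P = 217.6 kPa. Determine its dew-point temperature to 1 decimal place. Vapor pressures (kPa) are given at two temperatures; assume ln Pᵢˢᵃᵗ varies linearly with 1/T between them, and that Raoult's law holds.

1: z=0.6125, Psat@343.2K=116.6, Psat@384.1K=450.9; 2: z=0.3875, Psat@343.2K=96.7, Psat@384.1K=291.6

T = 365.2 K

Dew-point temperature: Σzᵢ·P/Pᵢˢᵃᵗ(T) = 1. Interpolate ln Pᵢˢᵃᵗ = aᵢ + bᵢ/T.
  T = 343.2 K: ΣzᵢP/Pᵢˢᵃᵗ = 2.0150
  T = 384.1 K: ΣzᵢP/Pᵢˢᵃᵗ = 0.5847
  T = 363.6 K: ΣzᵢP/Pᵢˢᵃᵗ = 1.0479
  T = 373.9 K: ΣzᵢP/Pᵢˢᵃᵗ = 0.7751
  T = 368.8 K: ΣzᵢP/Pᵢˢᵃᵗ = 0.8980
  T = 366.2 K: ΣzᵢP/Pᵢˢᵃᵗ = 0.9695
Interpolating between 363.6 K and 366.2 K gives T ≈ 365.2 K.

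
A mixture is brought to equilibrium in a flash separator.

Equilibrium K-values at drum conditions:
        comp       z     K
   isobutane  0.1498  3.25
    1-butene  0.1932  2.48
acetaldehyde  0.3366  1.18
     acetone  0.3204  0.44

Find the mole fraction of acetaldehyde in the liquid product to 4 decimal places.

Material balance + equilibrium reduce to Σ zᵢ(Kᵢ−1)/(1+ψ(Kᵢ−1)) = 0.
g(0) = ΣzᵢKᵢ − 1 = 0.5041 and g(1) = 1 − Σzᵢ/Kᵢ = -0.1374, so a root lies in (0, 1).
Newton iteration, ψ⁰ = 0.5:
  ψ = 0.5000: g = 0.12933, g' = -0.5107 → ψ = 0.7532
  ψ = 0.7532: g = 0.00332, g' = -0.5081 → ψ = 0.7598
Converged at ψ = 0.7598.
Compositions from xᵢ = zᵢ/(1+ψ(Kᵢ−1)), yᵢ = Kᵢxᵢ:
  isobutane: x = 0.0553, y = 0.1797
  1-butene: x = 0.0909, y = 0.2255
  acetaldehyde: x = 0.2961, y = 0.3494
  acetone: x = 0.5577, y = 0.2454

x_acetaldehyde = 0.2961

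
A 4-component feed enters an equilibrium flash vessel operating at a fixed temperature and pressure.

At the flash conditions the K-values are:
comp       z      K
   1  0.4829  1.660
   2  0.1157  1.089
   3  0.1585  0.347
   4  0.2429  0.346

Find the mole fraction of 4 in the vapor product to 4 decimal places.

y_4 = 0.0948

Let ψ = V/F and solve Σ zᵢ(Kᵢ−1)/(1+ψ(Kᵢ−1)) = 0.
g(0) = ΣzᵢKᵢ − 1 = 0.0667 and g(1) = 1 − Σzᵢ/Kᵢ = -0.5559, so a root lies in (0, 1).
Newton–Raphson from ψ = 0.37:
  ψ = 0.3700: g = -0.07991, g' = -0.4351 → ψ = 0.1863
  ψ = 0.1863: g = -0.00479, g' = -0.3900 → ψ = 0.1740
Converged at ψ = 0.1740.
Compositions from xᵢ = zᵢ/(1+ψ(Kᵢ−1)), yᵢ = Kᵢxᵢ:
  1: x = 0.4332, y = 0.7190
  2: x = 0.1139, y = 0.1241
  3: x = 0.1788, y = 0.0620
  4: x = 0.2741, y = 0.0948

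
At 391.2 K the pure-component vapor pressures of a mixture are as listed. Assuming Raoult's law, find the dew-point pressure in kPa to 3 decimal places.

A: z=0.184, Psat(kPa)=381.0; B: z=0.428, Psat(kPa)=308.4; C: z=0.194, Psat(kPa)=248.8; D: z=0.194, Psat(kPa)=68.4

Pdew = 182.257 kPa

At the dew point ψ → 1, so Σzᵢ/Kᵢ = 1 with Kᵢ = Pᵢˢᵃᵗ/P ⇒ 1/P = Σzᵢ/Pᵢˢᵃᵗ.
1/P = 0.184/381.0 + 0.428/308.4 + 0.194/248.8 + 0.194/68.4 = 0.005487 ⇒ P = 182.257 kPa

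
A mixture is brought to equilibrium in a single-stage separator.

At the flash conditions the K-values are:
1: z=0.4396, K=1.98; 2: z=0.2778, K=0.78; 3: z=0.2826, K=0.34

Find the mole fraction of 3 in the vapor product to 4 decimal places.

y_3 = 0.1278

Material balance + equilibrium reduce to Σ zᵢ(Kᵢ−1)/(1+β(Kᵢ−1)) = 0.
Feasibility: ΣzᵢKᵢ = 1.1832, Σzᵢ/Kᵢ = 1.4094 — both > 1, two phases present.
Newton–Raphson from β = 0.5:
  β = 0.5000: g = -0.05792, g' = -0.4814 → β = 0.3797
  β = 0.3797: g = -0.00159, g' = -0.4595 → β = 0.3762
Converged at β = 0.3762.
Compositions from xᵢ = zᵢ/(1+β(Kᵢ−1)), yᵢ = Kᵢxᵢ:
  1: x = 0.3212, y = 0.6359
  2: x = 0.3029, y = 0.2362
  3: x = 0.3760, y = 0.1278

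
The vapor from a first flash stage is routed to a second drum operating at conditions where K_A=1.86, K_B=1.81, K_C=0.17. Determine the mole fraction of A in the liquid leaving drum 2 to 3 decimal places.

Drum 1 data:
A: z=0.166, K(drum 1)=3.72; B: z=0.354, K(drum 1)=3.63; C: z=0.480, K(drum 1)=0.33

x_A (drum 2) = 0.158

Drum 1:
Let ψ₁ = V/F and solve Σ zᵢ(Kᵢ−1)/(1+ψ₁(Kᵢ−1)) = 0.
Check two-phase: ΣzᵢKᵢ = 2.061 > 1 and Σzᵢ/Kᵢ = 1.597 > 1, so g(0) = 1.061 > 0 and g(1) = -0.597 < 0.
Iterate (Newton) starting at ψ₁ = 0.5:
  ψ₁ = 0.500: g = 0.1099, g' = -1.165 → ψ₁ = 0.594
  ψ₁ = 0.594: g = 0.0014, g' = -1.147 → ψ₁ = 0.596
Converged at ψ₁ = 0.596.
Drum-1 compositions:
  A: x = 0.063, y = 0.236
  B: x = 0.138, y = 0.501
  C: x = 0.799, y = 0.264
Drum-2 feed = drum-1 vapor: z₂ = (0.2357, 0.5007, 0.2636).
Drum 2:
Material balance + equilibrium reduce to Σ zᵢ(Kᵢ−1)/(1+ψ₂(Kᵢ−1)) = 0.
Feasibility: ΣzᵢKᵢ = 1.390, Σzᵢ/Kᵢ = 1.954 — both > 1, two phases present.
Newton–Raphson from ψ₂ = 0.63:
  ψ₂ = 0.630: g = -0.0585, g' = -1.015 → ψ₂ = 0.572
  ψ₂ = 0.572: g = -0.0038, g' = -0.891 → ψ₂ = 0.568
Converged at ψ₂ = 0.568.
  A: x = 0.158, y = 0.295
  B: x = 0.343, y = 0.621
  C: x = 0.499, y = 0.085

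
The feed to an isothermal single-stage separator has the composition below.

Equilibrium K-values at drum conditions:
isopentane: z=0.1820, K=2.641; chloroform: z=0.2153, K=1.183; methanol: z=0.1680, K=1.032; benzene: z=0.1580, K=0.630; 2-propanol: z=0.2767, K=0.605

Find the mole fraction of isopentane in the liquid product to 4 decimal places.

Let ψ = V/F and solve Σ zᵢ(Kᵢ−1)/(1+ψ(Kᵢ−1)) = 0.
Check two-phase: ΣzᵢKᵢ = 1.1757 > 1 and Σzᵢ/Kᵢ = 1.1218 > 1, so g(0) = 0.1757 > 0 and g(1) = -0.1218 < 0.
Newton–Raphson from ψ = 0.5:
  ψ = 0.5000: g = -0.00248, g' = -0.2537 → ψ = 0.4902
  ψ = 0.4902: g = 0.00001, g' = -0.2554 → ψ = 0.4903
Converged at ψ = 0.4903.
Compositions from xᵢ = zᵢ/(1+ψ(Kᵢ−1)), yᵢ = Kᵢxᵢ:
  isopentane: x = 0.1009, y = 0.2664
  chloroform: x = 0.1976, y = 0.2337
  methanol: x = 0.1654, y = 0.1707
  benzene: x = 0.1930, y = 0.1216
  2-propanol: x = 0.3432, y = 0.2076

x_isopentane = 0.1009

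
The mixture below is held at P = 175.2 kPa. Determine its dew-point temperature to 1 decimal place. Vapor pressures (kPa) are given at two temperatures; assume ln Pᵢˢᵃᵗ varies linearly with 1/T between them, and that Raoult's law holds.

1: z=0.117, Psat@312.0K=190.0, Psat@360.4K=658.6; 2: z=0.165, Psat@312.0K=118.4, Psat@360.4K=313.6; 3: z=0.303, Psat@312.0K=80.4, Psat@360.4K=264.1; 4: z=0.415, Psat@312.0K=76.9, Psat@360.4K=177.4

Dew-point temperature: Σzᵢ·P/Pᵢˢᵃᵗ(T) = 1. Interpolate ln Pᵢˢᵃᵗ = aᵢ + bᵢ/T.
  T = 312.0 K: ΣzᵢP/Pᵢˢᵃᵗ = 1.9578
  T = 360.4 K: ΣzᵢP/Pᵢˢᵃᵗ = 0.7342
  T = 336.2 K: ΣzᵢP/Pᵢˢᵃᵗ = 1.1534
  T = 348.3 K: ΣzᵢP/Pᵢˢᵃᵗ = 0.9123
  T = 342.2 K: ΣzᵢP/Pᵢˢᵃᵗ = 1.0245
  T = 345.2 K: ΣzᵢP/Pᵢˢᵃᵗ = 0.9672
  T = 343.7 K: ΣzᵢP/Pᵢˢᵃᵗ = 0.9953
Interpolating between 342.2 K and 343.7 K gives T ≈ 343.5 K.

T = 343.5 K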